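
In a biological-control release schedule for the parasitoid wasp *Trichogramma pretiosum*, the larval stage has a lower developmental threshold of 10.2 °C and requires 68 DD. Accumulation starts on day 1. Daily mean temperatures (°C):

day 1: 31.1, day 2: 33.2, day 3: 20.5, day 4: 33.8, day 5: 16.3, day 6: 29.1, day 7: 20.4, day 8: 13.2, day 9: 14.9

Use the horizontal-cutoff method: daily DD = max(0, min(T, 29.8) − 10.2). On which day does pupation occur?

Daily DD above 10.2 °C (capped at 19.6): 19.6, 19.6, 10.3, 19.6, 6.1, 18.9, 10.2, 3.0, 4.7.
Cumulative: 19.6, 39.2, 49.5, 69.1, 75.2, 94.1, 104.3, 107.3, 112.0.
The total first reaches 68 DD on day 4.

day 4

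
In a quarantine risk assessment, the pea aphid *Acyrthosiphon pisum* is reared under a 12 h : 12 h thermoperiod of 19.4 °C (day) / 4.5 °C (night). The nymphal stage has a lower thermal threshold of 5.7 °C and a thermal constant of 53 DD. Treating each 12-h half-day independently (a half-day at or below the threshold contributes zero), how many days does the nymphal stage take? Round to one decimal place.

Day half: max(0, 19.4 − 5.7) × 0.5 = 13.7 × 0.5 = 6.85 DD.
Night half: max(0, 4.5 − 5.7) × 0.5 = 0.0 × 0.5 = 0.00 DD.
Per 24 h: 6.85 DD/day.
Duration = 53 / 6.85 = 7.737 ≈ 7.7 days.

7.7 days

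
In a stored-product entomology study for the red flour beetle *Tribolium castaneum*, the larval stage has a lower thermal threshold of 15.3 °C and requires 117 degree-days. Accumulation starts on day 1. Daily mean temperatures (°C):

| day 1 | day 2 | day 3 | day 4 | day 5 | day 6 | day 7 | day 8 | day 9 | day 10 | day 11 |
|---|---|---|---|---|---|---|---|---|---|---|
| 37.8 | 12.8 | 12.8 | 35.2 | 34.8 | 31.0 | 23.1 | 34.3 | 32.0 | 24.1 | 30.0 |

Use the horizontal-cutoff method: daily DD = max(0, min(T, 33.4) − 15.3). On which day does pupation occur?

day 10

Daily DD above 15.3 °C (capped at 18.1): 18.1, 0.0, 0.0, 18.1, 18.1, 15.7, 7.8, 18.1, 16.7, 8.8, 14.7.
Cumulative: 18.1, 18.1, 18.1, 36.2, 54.3, 70.0, 77.8, 95.9, 112.6, 121.4, 136.1.
The total first reaches 117 DD on day 10.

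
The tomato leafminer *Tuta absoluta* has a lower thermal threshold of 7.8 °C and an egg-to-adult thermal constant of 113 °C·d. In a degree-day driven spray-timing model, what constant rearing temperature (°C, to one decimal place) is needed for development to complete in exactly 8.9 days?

Required daily accumulation = 113 / 8.9 = 12.697 DD/day.
T = T_base + 12.697 = 7.8 + 12.697 = 20.497 ≈ 20.5 °C.

20.5 °C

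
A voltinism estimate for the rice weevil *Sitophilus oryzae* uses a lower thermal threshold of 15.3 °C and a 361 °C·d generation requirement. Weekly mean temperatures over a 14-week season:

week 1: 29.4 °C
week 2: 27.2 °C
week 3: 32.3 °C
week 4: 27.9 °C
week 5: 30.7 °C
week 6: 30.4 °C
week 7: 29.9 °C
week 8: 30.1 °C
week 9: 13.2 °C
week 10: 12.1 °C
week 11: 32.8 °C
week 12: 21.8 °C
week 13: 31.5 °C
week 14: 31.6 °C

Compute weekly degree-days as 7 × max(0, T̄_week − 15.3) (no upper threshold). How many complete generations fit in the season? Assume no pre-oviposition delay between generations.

Weekly DD (7 × max(0, T̄ − 15.3)): 98.7, 83.3, 119.0, 88.2, 107.8, 105.7, 102.2, 103.6, 0.0, 0.0, 122.5, 45.5, 113.4, 114.1.
Season total = 1204.0 DD.
Complete generations = ⌊1204.0 / 361⌋ = 3.

3 generations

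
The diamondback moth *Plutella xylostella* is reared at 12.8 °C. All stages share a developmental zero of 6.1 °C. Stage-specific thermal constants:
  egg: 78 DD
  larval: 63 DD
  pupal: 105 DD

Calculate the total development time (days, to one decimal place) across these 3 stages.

36.7 days

Daily accumulation at 12.8 °C = 12.8 − 6.1 = 6.7 DD/day.
Total K = 78 + 63 + 105 = 246 DD.
Total duration = 246 / 6.7 = 36.716 ≈ 36.7 days.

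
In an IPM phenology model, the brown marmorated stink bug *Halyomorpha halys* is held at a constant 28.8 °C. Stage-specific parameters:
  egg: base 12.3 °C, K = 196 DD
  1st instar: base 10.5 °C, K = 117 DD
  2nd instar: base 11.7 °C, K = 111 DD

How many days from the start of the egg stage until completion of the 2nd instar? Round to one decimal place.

24.8 days

egg: 196 / (28.8 − 12.3) = 196 / 16.5 = 11.879 d.
1st instar: 117 / (28.8 − 10.5) = 117 / 18.3 = 6.393 d.
2nd instar: 111 / (28.8 − 11.7) = 111 / 17.1 = 6.491 d.
Sum = 24.763 ≈ 24.8 days.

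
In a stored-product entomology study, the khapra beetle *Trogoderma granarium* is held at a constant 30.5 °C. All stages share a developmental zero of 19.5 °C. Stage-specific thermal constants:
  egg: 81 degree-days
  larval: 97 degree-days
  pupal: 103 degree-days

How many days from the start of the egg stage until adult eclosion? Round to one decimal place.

Daily accumulation at 30.5 °C = 30.5 − 19.5 = 11.0 DD/day.
Total K = 81 + 97 + 103 = 281 DD.
Total duration = 281 / 11.0 = 25.545 ≈ 25.5 days.

25.5 days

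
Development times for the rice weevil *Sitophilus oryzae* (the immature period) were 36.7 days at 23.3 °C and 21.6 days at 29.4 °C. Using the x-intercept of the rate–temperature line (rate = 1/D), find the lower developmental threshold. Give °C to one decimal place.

Under the model K = D·(T − T_b), so D₁·(T₁ − T_b) = D₂·(T₂ − T_b).
36.7·(23.3 − T_b) = 21.6·(29.4 − T_b)
T_b = (36.7·23.3 − 21.6·29.4) / (36.7 − 21.6) = 220.07 / 15.1 = 14.574 °C ≈ 14.6 °C.

14.6 °C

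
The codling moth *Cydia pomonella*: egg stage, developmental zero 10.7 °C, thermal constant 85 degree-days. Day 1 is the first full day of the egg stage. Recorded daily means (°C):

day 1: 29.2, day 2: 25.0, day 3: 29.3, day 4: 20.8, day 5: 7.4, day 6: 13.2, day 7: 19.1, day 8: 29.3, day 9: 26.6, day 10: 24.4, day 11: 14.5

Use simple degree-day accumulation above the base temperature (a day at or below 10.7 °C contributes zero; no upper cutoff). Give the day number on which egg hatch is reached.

Daily DD above 10.7 °C: 18.5, 14.3, 18.6, 10.1, 0.0, 2.5, 8.4, 18.6, 15.9, 13.7, 3.8.
Cumulative: 18.5, 32.8, 51.4, 61.5, 61.5, 64.0, 72.4, 91.0, 106.9, 120.6, 124.4.
The total first reaches 85 DD on day 8.

day 8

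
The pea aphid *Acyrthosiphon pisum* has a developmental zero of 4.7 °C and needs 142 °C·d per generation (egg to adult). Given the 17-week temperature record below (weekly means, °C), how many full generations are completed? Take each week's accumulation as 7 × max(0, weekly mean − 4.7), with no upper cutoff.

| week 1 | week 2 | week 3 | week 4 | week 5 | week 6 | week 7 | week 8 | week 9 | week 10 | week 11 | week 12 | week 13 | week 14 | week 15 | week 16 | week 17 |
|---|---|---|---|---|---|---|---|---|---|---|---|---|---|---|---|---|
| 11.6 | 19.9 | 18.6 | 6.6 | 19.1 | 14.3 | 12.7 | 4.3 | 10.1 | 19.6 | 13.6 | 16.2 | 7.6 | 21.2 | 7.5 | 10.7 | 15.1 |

Weekly DD (7 × max(0, T̄ − 4.7)): 48.3, 106.4, 97.3, 13.3, 100.8, 67.2, 56.0, 0.0, 37.8, 104.3, 62.3, 80.5, 20.3, 115.5, 19.6, 42.0, 72.8.
Season total = 1044.4 DD.
Complete generations = ⌊1044.4 / 142⌋ = 7.

7 generations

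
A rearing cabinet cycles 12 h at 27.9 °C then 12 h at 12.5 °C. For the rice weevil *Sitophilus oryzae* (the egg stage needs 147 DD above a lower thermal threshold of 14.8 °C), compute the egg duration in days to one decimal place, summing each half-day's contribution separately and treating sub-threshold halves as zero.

22.4 days

Day half: max(0, 27.9 − 14.8) × 0.5 = 13.1 × 0.5 = 6.55 DD.
Night half: max(0, 12.5 − 14.8) × 0.5 = 0.0 × 0.5 = 0.00 DD.
Per 24 h: 6.55 DD/day.
Duration = 147 / 6.55 = 22.443 ≈ 22.4 days.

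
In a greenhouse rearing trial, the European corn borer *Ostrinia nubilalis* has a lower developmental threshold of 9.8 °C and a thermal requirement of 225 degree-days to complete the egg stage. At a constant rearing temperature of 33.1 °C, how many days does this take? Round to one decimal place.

Daily accumulation = 33.1 − 9.8 = 23.3 DD/day.
Duration = 225 / 23.3 = 9.657 ≈ 9.7 days.

9.7 days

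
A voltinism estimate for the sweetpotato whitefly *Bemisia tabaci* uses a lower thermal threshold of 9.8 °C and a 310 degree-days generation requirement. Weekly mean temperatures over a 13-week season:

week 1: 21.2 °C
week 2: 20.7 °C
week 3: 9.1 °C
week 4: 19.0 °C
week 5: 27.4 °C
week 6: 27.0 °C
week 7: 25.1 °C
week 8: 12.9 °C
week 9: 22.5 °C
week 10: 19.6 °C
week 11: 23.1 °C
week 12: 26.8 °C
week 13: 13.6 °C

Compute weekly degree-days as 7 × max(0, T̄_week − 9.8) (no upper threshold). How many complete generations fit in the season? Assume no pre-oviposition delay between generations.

3 generations

Weekly DD (7 × max(0, T̄ − 9.8)): 79.8, 76.3, 0.0, 64.4, 123.2, 120.4, 107.1, 21.7, 88.9, 68.6, 93.1, 119.0, 26.6.
Season total = 989.1 DD.
Complete generations = ⌊989.1 / 310⌋ = 3.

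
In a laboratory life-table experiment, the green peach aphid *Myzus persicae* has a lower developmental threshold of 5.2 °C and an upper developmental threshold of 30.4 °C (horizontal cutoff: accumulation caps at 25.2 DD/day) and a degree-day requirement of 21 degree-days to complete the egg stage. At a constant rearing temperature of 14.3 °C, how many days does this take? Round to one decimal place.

2.3 days

Daily accumulation = 14.3 − 5.2 = 9.1 DD/day.
Duration = 21 / 9.1 = 2.308 ≈ 2.3 days.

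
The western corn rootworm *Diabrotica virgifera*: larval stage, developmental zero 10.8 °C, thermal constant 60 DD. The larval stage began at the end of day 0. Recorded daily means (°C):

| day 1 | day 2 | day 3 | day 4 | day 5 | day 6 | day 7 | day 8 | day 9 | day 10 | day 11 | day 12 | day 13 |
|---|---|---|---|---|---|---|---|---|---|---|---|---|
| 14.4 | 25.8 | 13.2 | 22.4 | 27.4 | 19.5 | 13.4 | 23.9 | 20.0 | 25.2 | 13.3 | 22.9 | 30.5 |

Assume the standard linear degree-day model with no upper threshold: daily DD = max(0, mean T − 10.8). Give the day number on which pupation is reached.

day 7

Daily DD above 10.8 °C: 3.6, 15.0, 2.4, 11.6, 16.6, 8.7, 2.6, 13.1, 9.2, 14.4, 2.5, 12.1, 19.7.
Cumulative: 3.6, 18.6, 21.0, 32.6, 49.2, 57.9, 60.5, 73.6, 82.8, 97.2, 99.7, 111.8, 131.5.
The total first reaches 60 DD on day 7.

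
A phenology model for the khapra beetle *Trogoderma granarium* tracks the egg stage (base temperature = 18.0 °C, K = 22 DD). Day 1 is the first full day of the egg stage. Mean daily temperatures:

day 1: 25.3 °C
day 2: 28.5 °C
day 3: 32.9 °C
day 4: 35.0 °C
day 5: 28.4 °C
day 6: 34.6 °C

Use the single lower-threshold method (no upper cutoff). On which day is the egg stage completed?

day 3

Daily DD above 18.0 °C: 7.3, 10.5, 14.9, 17.0, 10.4, 16.6.
Cumulative: 7.3, 17.8, 32.7, 49.7, 60.1, 76.7.
The total first reaches 22 DD on day 3.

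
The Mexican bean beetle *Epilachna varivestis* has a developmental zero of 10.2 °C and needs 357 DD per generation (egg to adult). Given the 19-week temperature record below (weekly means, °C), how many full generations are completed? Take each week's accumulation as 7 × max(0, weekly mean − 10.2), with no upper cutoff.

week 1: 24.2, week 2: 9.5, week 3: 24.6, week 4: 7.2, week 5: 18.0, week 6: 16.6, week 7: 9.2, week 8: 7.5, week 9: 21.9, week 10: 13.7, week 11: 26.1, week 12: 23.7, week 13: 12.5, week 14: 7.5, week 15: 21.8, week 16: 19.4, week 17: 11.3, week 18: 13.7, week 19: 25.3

Weekly DD (7 × max(0, T̄ − 10.2)): 98.0, 0.0, 100.8, 0.0, 54.6, 44.8, 0.0, 0.0, 81.9, 24.5, 111.3, 94.5, 16.1, 0.0, 81.2, 64.4, 7.7, 24.5, 105.7.
Season total = 910.0 DD.
Complete generations = ⌊910.0 / 357⌋ = 2.

2 generations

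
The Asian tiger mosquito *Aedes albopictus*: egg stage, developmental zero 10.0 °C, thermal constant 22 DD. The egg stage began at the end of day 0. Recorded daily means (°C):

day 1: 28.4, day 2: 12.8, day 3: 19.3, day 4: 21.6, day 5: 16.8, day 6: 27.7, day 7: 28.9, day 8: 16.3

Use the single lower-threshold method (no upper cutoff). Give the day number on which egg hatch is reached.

Daily DD above 10.0 °C: 18.4, 2.8, 9.3, 11.6, 6.8, 17.7, 18.9, 6.3.
Cumulative: 18.4, 21.2, 30.5, 42.1, 48.9, 66.6, 85.5, 91.8.
The total first reaches 22 DD on day 3.

day 3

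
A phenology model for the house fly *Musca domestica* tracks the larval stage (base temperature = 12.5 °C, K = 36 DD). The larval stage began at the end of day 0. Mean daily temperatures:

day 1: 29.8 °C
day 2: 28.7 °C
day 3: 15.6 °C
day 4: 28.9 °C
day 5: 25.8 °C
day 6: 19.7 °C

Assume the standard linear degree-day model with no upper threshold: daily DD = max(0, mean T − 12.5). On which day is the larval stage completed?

Daily DD above 12.5 °C: 17.3, 16.2, 3.1, 16.4, 13.3, 7.2.
Cumulative: 17.3, 33.5, 36.6, 53.0, 66.3, 73.5.
The total first reaches 36 DD on day 3.

day 3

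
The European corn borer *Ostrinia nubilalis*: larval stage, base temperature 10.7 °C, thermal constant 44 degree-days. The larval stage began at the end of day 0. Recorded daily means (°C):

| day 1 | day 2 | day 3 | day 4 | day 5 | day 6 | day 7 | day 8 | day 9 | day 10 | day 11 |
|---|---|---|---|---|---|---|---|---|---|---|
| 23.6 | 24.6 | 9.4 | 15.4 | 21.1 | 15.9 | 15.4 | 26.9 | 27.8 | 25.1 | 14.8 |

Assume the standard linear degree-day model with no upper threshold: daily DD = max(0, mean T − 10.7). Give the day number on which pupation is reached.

Daily DD above 10.7 °C: 12.9, 13.9, 0.0, 4.7, 10.4, 5.2, 4.7, 16.2, 17.1, 14.4, 4.1.
Cumulative: 12.9, 26.8, 26.8, 31.5, 41.9, 47.1, 51.8, 68.0, 85.1, 99.5, 103.6.
The total first reaches 44 DD on day 6.

day 6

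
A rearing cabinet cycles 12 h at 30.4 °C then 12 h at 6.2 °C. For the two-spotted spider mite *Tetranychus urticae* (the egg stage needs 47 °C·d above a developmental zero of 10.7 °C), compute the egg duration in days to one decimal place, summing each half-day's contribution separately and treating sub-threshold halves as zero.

4.8 days

Day half: max(0, 30.4 − 10.7) × 0.5 = 19.7 × 0.5 = 9.85 DD.
Night half: max(0, 6.2 − 10.7) × 0.5 = 0.0 × 0.5 = 0.00 DD.
Per 24 h: 9.85 DD/day.
Duration = 47 / 9.85 = 4.772 ≈ 4.8 days.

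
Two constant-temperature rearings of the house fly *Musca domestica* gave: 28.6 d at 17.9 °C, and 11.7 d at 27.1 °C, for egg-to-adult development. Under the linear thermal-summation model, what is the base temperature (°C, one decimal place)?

11.5 °C

Equal thermal constants: D₁(T₁ − T_b) = D₂(T₂ − T_b).
28.6·(17.9 − T_b) = 11.7·(27.1 − T_b)
T_b = (28.6·17.9 − 11.7·27.1) / (28.6 − 11.7) = 194.87 / 16.9 = 11.531 °C ≈ 11.5 °C.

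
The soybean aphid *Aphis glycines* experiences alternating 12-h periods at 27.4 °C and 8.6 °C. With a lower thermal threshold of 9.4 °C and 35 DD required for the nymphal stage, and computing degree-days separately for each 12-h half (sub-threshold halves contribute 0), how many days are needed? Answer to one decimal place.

Day half: max(0, 27.4 − 9.4) × 0.5 = 18.0 × 0.5 = 9.00 DD.
Night half: max(0, 8.6 − 9.4) × 0.5 = 0.0 × 0.5 = 0.00 DD.
Per 24 h: 9.00 DD/day.
Duration = 35 / 9.00 = 3.889 ≈ 3.9 days.

3.9 days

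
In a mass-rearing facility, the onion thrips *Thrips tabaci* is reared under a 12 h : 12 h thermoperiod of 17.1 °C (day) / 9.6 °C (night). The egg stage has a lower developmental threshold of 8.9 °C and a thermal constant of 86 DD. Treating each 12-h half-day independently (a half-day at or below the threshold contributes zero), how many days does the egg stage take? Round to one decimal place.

19.3 days

Day half: max(0, 17.1 − 8.9) × 0.5 = 8.2 × 0.5 = 4.10 DD.
Night half: max(0, 9.6 − 8.9) × 0.5 = 0.7 × 0.5 = 0.35 DD.
Per 24 h: 4.45 DD/day.
Duration = 86 / 4.45 = 19.326 ≈ 19.3 days.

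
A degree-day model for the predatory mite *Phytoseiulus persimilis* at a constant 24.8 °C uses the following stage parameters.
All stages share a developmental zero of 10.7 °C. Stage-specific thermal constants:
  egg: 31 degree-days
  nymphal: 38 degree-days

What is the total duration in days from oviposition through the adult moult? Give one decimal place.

Daily accumulation at 24.8 °C = 24.8 − 10.7 = 14.1 DD/day.
Total K = 31 + 38 = 69 DD.
Total duration = 69 / 14.1 = 4.894 ≈ 4.9 days.

4.9 days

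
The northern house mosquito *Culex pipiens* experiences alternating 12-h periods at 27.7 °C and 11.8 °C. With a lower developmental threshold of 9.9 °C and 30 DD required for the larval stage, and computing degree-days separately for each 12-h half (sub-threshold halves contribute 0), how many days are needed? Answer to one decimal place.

Day half: max(0, 27.7 − 9.9) × 0.5 = 17.8 × 0.5 = 8.90 DD.
Night half: max(0, 11.8 − 9.9) × 0.5 = 1.9 × 0.5 = 0.95 DD.
Per 24 h: 9.85 DD/day.
Duration = 30 / 9.85 = 3.046 ≈ 3.0 days.

3.0 days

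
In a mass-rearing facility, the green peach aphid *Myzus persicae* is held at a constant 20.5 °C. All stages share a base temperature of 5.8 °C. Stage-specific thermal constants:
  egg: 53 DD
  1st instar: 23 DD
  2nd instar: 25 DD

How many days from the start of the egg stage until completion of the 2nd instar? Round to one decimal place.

Daily accumulation at 20.5 °C = 20.5 − 5.8 = 14.7 DD/day.
Total K = 53 + 23 + 25 = 101 DD.
Total duration = 101 / 14.7 = 6.871 ≈ 6.9 days.

6.9 days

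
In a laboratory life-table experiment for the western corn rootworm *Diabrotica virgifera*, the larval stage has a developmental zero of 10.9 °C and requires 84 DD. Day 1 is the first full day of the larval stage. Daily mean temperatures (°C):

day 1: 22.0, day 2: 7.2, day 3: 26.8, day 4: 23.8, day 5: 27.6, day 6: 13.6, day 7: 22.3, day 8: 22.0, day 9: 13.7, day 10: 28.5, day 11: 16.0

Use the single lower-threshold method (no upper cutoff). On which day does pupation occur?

Daily DD above 10.9 °C: 11.1, 0.0, 15.9, 12.9, 16.7, 2.7, 11.4, 11.1, 2.8, 17.6, 5.1.
Cumulative: 11.1, 11.1, 27.0, 39.9, 56.6, 59.3, 70.7, 81.8, 84.6, 102.2, 107.3.
The total first reaches 84 DD on day 9.

day 9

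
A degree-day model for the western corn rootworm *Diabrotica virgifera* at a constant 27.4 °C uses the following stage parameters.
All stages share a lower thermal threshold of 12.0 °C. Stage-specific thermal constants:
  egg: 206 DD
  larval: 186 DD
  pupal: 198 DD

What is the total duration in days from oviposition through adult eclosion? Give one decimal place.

Daily accumulation at 27.4 °C = 27.4 − 12.0 = 15.4 DD/day.
Total K = 206 + 186 + 198 = 590 DD.
Total duration = 590 / 15.4 = 38.312 ≈ 38.3 days.

38.3 days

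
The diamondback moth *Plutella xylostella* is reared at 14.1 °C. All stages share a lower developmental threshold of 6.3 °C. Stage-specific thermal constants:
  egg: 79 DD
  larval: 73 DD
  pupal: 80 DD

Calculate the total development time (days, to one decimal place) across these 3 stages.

29.7 days

Daily accumulation at 14.1 °C = 14.1 − 6.3 = 7.8 DD/day.
Total K = 79 + 73 + 80 = 232 DD.
Total duration = 232 / 7.8 = 29.744 ≈ 29.7 days.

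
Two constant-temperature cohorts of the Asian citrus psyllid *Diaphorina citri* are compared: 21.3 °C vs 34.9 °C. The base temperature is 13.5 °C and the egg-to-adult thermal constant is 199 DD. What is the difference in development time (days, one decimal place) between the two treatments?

16.2 days

At 21.3 °C: 199 / (21.3 − 13.5) = 199 / 7.8 = 25.513 d.
At 34.9 °C: 199 / (34.9 − 13.5) = 199 / 21.4 = 9.299 d.
Difference = |25.513 − 9.299| = 16.214 ≈ 16.2 days.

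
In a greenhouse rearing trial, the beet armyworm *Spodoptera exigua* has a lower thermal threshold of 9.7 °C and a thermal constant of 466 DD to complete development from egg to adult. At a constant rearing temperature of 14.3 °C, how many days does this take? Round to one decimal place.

101.3 days

Daily accumulation = 14.3 − 9.7 = 4.6 DD/day.
Duration = 466 / 4.6 = 101.304 ≈ 101.3 days.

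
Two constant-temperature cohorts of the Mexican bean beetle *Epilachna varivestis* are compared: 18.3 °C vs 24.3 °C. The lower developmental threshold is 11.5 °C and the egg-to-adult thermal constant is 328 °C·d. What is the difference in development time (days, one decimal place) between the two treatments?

22.6 days

At 18.3 °C: 328 / (18.3 − 11.5) = 328 / 6.8 = 48.235 d.
At 24.3 °C: 328 / (24.3 − 11.5) = 328 / 12.8 = 25.625 d.
Difference = |48.235 − 25.625| = 22.610 ≈ 22.6 days.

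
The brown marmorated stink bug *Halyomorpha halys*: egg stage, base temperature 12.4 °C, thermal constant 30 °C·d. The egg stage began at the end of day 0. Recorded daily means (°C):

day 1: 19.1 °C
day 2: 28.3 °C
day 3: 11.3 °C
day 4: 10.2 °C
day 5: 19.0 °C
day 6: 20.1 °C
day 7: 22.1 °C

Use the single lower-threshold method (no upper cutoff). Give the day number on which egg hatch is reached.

Daily DD above 12.4 °C: 6.7, 15.9, 0.0, 0.0, 6.6, 7.7, 9.7.
Cumulative: 6.7, 22.6, 22.6, 22.6, 29.2, 36.9, 46.6.
The total first reaches 30 DD on day 6.

day 6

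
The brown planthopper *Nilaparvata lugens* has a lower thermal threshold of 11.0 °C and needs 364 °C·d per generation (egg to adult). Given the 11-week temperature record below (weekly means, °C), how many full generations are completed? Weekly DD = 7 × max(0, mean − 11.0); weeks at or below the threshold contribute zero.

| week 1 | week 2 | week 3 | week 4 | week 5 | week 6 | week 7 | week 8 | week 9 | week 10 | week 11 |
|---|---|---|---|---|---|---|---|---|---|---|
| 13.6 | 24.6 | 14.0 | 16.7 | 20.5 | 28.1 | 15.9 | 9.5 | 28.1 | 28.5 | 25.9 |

2 generations

Weekly DD (7 × max(0, T̄ − 11.0)): 18.2, 95.2, 21.0, 39.9, 66.5, 119.7, 34.3, 0.0, 119.7, 122.5, 104.3.
Season total = 741.3 DD.
Complete generations = ⌊741.3 / 364⌋ = 2.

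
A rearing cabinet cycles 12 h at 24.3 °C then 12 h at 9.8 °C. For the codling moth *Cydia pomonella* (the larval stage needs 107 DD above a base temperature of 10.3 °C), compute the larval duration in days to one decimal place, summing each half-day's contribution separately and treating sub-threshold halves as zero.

15.3 days

Day half: max(0, 24.3 − 10.3) × 0.5 = 14.0 × 0.5 = 7.00 DD.
Night half: max(0, 9.8 − 10.3) × 0.5 = 0.0 × 0.5 = 0.00 DD.
Per 24 h: 7.00 DD/day.
Duration = 107 / 7.00 = 15.286 ≈ 15.3 days.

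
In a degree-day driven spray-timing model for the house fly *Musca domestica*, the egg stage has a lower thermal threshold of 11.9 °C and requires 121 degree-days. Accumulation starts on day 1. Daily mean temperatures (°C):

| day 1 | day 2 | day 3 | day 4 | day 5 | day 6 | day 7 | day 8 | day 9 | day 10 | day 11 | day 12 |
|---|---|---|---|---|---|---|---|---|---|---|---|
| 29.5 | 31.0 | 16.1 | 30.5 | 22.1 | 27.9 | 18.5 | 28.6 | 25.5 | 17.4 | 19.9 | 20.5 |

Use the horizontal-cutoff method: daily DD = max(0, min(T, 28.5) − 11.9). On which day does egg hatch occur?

day 10

Daily DD above 11.9 °C (capped at 16.6): 16.6, 16.6, 4.2, 16.6, 10.2, 16.0, 6.6, 16.6, 13.6, 5.5, 8.0, 8.6.
Cumulative: 16.6, 33.2, 37.4, 54.0, 64.2, 80.2, 86.8, 103.4, 117.0, 122.5, 130.5, 139.1.
The total first reaches 121 DD on day 10.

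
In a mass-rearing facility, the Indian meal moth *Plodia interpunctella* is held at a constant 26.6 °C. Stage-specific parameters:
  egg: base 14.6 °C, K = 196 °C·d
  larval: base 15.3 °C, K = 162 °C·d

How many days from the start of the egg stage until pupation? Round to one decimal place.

egg: 196 / (26.6 − 14.6) = 196 / 12.0 = 16.333 d.
larval: 162 / (26.6 − 15.3) = 162 / 11.3 = 14.336 d.
Sum = 30.670 ≈ 30.7 days.

30.7 days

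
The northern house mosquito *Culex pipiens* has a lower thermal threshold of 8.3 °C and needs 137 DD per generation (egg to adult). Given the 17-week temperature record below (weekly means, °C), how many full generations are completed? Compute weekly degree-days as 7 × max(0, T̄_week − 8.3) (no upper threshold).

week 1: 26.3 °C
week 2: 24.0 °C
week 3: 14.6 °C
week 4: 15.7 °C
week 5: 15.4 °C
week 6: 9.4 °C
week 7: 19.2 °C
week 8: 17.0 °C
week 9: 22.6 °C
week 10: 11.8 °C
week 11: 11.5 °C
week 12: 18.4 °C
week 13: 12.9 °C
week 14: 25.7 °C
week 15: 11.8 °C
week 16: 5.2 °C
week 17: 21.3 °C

7 generations

Weekly DD (7 × max(0, T̄ − 8.3)): 126.0, 109.9, 44.1, 51.8, 49.7, 7.7, 76.3, 60.9, 100.1, 24.5, 22.4, 70.7, 32.2, 121.8, 24.5, 0.0, 91.0.
Season total = 1013.6 DD.
Complete generations = ⌊1013.6 / 137⌋ = 7.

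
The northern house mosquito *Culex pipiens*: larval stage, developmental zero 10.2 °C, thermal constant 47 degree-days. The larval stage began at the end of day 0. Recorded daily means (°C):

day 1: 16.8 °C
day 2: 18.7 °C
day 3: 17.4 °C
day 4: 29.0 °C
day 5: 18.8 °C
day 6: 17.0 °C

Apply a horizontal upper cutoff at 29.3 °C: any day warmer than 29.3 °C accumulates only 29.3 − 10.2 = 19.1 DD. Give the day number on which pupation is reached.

day 5

Daily DD above 10.2 °C (capped at 19.1): 6.6, 8.5, 7.2, 18.8, 8.6, 6.8.
Cumulative: 6.6, 15.1, 22.3, 41.1, 49.7, 56.5.
The total first reaches 47 DD on day 5.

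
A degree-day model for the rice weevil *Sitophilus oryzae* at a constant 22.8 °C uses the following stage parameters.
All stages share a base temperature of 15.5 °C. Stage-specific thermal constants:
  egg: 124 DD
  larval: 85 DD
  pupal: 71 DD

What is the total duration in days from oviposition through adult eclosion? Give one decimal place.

38.4 days

Daily accumulation at 22.8 °C = 22.8 − 15.5 = 7.3 DD/day.
Total K = 124 + 85 + 71 = 280 DD.
Total duration = 280 / 7.3 = 38.356 ≈ 38.4 days.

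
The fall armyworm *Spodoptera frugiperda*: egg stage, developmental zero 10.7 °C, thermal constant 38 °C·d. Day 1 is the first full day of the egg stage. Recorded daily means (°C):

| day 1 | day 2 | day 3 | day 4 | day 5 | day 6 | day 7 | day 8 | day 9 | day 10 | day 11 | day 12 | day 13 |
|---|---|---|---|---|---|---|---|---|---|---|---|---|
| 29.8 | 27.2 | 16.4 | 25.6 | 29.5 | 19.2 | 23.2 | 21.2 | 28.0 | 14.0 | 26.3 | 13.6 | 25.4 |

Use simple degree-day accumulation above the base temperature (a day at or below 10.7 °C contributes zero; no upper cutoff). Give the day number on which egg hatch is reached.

Daily DD above 10.7 °C: 19.1, 16.5, 5.7, 14.9, 18.8, 8.5, 12.5, 10.5, 17.3, 3.3, 15.6, 2.9, 14.7.
Cumulative: 19.1, 35.6, 41.3, 56.2, 75.0, 83.5, 96.0, 106.5, 123.8, 127.1, 142.7, 145.6, 160.3.
The total first reaches 38 DD on day 3.

day 3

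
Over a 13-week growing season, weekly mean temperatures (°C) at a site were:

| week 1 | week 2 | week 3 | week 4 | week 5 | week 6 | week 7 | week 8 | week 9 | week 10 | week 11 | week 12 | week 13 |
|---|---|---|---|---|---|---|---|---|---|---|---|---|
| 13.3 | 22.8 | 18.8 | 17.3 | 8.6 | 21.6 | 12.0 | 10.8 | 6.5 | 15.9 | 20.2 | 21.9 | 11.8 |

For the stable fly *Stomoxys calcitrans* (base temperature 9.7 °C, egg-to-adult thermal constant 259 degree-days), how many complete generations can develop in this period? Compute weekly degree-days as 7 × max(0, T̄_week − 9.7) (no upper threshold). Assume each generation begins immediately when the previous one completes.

Weekly DD (7 × max(0, T̄ − 9.7)): 25.2, 91.7, 63.7, 53.2, 0.0, 83.3, 16.1, 7.7, 0.0, 43.4, 73.5, 85.4, 14.7.
Season total = 557.9 DD.
Complete generations = ⌊557.9 / 259⌋ = 2.

2 generations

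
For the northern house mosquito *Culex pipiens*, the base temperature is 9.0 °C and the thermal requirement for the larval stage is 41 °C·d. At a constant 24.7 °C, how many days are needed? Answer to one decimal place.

2.6 days

Daily accumulation = 24.7 − 9.0 = 15.7 DD/day.
Duration = 41 / 15.7 = 2.611 ≈ 2.6 days.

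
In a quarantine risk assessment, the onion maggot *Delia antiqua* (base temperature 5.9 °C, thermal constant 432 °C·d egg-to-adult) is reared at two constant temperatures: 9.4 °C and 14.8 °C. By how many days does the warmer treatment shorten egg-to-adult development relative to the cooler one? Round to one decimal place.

At 9.4 °C: 432 / (9.4 − 5.9) = 432 / 3.5 = 123.429 d.
At 14.8 °C: 432 / (14.8 − 5.9) = 432 / 8.9 = 48.539 d.
Difference = |123.429 − 48.539| = 74.889 ≈ 74.9 days.

74.9 days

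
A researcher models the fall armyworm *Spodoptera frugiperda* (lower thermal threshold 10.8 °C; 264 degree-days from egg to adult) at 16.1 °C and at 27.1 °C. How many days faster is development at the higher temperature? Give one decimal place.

At 16.1 °C: 264 / (16.1 − 10.8) = 264 / 5.3 = 49.811 d.
At 27.1 °C: 264 / (27.1 − 10.8) = 264 / 16.3 = 16.196 d.
Difference = |49.811 − 16.196| = 33.615 ≈ 33.6 days.

33.6 days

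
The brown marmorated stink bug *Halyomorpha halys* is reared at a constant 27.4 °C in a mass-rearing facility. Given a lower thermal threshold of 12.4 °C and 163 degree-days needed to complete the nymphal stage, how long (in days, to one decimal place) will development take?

10.9 days

Daily accumulation = 27.4 − 12.4 = 15.0 DD/day.
Duration = 163 / 15.0 = 10.867 ≈ 10.9 days.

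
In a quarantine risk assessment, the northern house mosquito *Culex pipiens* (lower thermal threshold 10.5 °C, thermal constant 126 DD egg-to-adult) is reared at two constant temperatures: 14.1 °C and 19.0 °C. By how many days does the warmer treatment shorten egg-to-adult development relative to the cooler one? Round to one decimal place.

At 14.1 °C: 126 / (14.1 − 10.5) = 126 / 3.6 = 35.000 d.
At 19.0 °C: 126 / (19.0 − 10.5) = 126 / 8.5 = 14.824 d.
Difference = |35.000 − 14.824| = 20.176 ≈ 20.2 days.

20.2 days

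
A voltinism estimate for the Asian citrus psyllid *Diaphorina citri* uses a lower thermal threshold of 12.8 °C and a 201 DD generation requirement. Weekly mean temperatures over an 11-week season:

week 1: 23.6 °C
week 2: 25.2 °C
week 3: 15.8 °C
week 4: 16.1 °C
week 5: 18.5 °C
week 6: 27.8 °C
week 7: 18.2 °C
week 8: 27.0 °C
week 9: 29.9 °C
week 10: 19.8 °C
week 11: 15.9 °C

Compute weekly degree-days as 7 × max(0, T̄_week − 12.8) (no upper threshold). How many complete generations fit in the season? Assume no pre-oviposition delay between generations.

Weekly DD (7 × max(0, T̄ − 12.8)): 75.6, 86.8, 21.0, 23.1, 39.9, 105.0, 37.8, 99.4, 119.7, 49.0, 21.7.
Season total = 679.0 DD.
Complete generations = ⌊679.0 / 201⌋ = 3.

3 generations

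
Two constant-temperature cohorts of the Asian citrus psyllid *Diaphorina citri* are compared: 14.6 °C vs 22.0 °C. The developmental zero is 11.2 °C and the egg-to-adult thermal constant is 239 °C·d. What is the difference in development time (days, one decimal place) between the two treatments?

48.2 days

At 14.6 °C: 239 / (14.6 − 11.2) = 239 / 3.4 = 70.294 d.
At 22.0 °C: 239 / (22.0 − 11.2) = 239 / 10.8 = 22.130 d.
Difference = |70.294 − 22.130| = 48.164 ≈ 48.2 days.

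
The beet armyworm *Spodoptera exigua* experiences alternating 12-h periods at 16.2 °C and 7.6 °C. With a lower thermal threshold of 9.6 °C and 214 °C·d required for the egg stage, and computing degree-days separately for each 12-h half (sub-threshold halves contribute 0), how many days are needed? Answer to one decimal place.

Day half: max(0, 16.2 − 9.6) × 0.5 = 6.6 × 0.5 = 3.30 DD.
Night half: max(0, 7.6 − 9.6) × 0.5 = 0.0 × 0.5 = 0.00 DD.
Per 24 h: 3.30 DD/day.
Duration = 214 / 3.30 = 64.848 ≈ 64.8 days.

64.8 days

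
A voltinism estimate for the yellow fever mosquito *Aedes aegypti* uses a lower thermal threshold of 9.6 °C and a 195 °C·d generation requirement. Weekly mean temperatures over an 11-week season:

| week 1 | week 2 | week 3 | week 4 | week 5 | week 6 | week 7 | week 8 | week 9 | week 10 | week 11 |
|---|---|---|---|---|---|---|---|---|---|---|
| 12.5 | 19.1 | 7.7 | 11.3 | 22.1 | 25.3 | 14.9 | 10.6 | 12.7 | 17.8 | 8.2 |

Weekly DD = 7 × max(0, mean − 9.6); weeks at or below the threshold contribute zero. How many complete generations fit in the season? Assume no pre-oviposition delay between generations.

Weekly DD (7 × max(0, T̄ − 9.6)): 20.3, 66.5, 0.0, 11.9, 87.5, 109.9, 37.1, 7.0, 21.7, 57.4, 0.0.
Season total = 419.3 DD.
Complete generations = ⌊419.3 / 195⌋ = 2.

2 generations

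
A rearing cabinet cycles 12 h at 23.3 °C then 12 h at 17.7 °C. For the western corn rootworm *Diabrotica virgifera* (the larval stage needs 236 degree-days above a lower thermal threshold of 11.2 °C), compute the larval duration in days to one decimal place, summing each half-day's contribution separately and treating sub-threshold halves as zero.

Day half: max(0, 23.3 − 11.2) × 0.5 = 12.1 × 0.5 = 6.05 DD.
Night half: max(0, 17.7 − 11.2) × 0.5 = 6.5 × 0.5 = 3.25 DD.
Per 24 h: 9.30 DD/day.
Duration = 236 / 9.30 = 25.376 ≈ 25.4 days.

25.4 days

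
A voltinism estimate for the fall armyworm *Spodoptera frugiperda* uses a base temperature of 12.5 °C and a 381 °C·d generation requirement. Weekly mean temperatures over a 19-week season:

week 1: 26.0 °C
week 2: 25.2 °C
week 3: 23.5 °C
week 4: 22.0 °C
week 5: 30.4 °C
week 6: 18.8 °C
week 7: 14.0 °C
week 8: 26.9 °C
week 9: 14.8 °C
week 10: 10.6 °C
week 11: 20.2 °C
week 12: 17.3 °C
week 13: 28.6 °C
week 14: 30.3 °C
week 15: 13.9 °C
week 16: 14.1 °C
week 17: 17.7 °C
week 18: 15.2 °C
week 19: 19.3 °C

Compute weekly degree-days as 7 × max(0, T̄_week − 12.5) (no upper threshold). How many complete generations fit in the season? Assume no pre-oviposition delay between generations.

2 generations

Weekly DD (7 × max(0, T̄ − 12.5)): 94.5, 88.9, 77.0, 66.5, 125.3, 44.1, 10.5, 100.8, 16.1, 0.0, 53.9, 33.6, 112.7, 124.6, 9.8, 11.2, 36.4, 18.9, 47.6.
Season total = 1072.4 DD.
Complete generations = ⌊1072.4 / 381⌋ = 2.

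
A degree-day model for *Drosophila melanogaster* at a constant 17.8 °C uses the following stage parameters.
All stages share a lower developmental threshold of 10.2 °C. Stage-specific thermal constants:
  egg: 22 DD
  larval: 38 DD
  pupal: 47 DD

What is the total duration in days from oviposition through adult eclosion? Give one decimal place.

14.1 days

Daily accumulation at 17.8 °C = 17.8 − 10.2 = 7.6 DD/day.
Total K = 22 + 38 + 47 = 107 DD.
Total duration = 107 / 7.6 = 14.079 ≈ 14.1 days.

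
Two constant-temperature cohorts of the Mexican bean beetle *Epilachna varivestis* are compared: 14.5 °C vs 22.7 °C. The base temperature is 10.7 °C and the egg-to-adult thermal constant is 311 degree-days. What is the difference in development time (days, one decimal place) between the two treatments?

55.9 days

At 14.5 °C: 311 / (14.5 − 10.7) = 311 / 3.8 = 81.842 d.
At 22.7 °C: 311 / (22.7 − 10.7) = 311 / 12.0 = 25.917 d.
Difference = |81.842 − 25.917| = 55.925 ≈ 55.9 days.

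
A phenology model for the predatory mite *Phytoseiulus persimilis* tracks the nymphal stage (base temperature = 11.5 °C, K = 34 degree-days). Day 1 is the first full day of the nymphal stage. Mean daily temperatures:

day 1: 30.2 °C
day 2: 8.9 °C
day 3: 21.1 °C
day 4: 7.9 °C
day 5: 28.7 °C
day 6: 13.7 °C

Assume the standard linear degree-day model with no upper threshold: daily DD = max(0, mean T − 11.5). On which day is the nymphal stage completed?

day 5

Daily DD above 11.5 °C: 18.7, 0.0, 9.6, 0.0, 17.2, 2.2.
Cumulative: 18.7, 18.7, 28.3, 28.3, 45.5, 47.7.
The total first reaches 34 DD on day 5.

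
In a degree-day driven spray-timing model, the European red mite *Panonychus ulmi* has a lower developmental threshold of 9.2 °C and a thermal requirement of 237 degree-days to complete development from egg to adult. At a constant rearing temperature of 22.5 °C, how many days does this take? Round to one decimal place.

Daily accumulation = 22.5 − 9.2 = 13.3 DD/day.
Duration = 237 / 13.3 = 17.820 ≈ 17.8 days.

17.8 days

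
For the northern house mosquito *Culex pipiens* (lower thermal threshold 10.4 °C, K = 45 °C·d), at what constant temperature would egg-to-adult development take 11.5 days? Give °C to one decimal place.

Required daily accumulation = 45 / 11.5 = 3.913 DD/day.
T = T_base + 3.913 = 10.4 + 3.913 = 14.313 ≈ 14.3 °C.

14.3 °C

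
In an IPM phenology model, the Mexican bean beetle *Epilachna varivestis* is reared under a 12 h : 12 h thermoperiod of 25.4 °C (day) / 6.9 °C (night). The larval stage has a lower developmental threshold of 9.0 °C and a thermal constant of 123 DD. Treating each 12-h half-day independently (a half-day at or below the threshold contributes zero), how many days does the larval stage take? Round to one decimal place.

15.0 days

Day half: max(0, 25.4 − 9.0) × 0.5 = 16.4 × 0.5 = 8.20 DD.
Night half: max(0, 6.9 − 9.0) × 0.5 = 0.0 × 0.5 = 0.00 DD.
Per 24 h: 8.20 DD/day.
Duration = 123 / 8.20 = 15.000 ≈ 15.0 days.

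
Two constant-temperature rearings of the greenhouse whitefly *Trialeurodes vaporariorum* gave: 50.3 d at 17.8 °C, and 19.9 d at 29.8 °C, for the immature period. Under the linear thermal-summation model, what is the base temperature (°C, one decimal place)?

9.9 °C

Linear rate model ⇒ the product D·(T − T_b) is constant across temperatures.
50.3·(17.8 − T_b) = 19.9·(29.8 − T_b)
T_b = (50.3·17.8 − 19.9·29.8) / (50.3 − 19.9) = 302.32 / 30.4 = 9.945 °C ≈ 9.9 °C.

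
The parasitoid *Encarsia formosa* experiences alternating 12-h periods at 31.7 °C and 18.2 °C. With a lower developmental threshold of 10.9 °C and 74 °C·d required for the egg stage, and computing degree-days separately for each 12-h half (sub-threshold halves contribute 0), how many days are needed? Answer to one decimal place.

5.3 days

Day half: max(0, 31.7 − 10.9) × 0.5 = 20.8 × 0.5 = 10.40 DD.
Night half: max(0, 18.2 − 10.9) × 0.5 = 7.3 × 0.5 = 3.65 DD.
Per 24 h: 14.05 DD/day.
Duration = 74 / 14.05 = 5.267 ≈ 5.3 days.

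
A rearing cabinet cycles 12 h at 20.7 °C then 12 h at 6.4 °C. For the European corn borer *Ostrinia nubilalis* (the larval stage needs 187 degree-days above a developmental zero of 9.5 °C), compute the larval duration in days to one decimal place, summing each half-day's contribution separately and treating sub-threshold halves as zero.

33.4 days

Day half: max(0, 20.7 − 9.5) × 0.5 = 11.2 × 0.5 = 5.60 DD.
Night half: max(0, 6.4 − 9.5) × 0.5 = 0.0 × 0.5 = 0.00 DD.
Per 24 h: 5.60 DD/day.
Duration = 187 / 5.60 = 33.393 ≈ 33.4 days.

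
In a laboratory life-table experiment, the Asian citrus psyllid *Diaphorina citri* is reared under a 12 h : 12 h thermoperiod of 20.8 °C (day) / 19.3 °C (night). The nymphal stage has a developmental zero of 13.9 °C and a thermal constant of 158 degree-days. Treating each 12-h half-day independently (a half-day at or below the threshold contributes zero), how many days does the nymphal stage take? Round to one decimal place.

25.7 days

Day half: max(0, 20.8 − 13.9) × 0.5 = 6.9 × 0.5 = 3.45 DD.
Night half: max(0, 19.3 − 13.9) × 0.5 = 5.4 × 0.5 = 2.70 DD.
Per 24 h: 6.15 DD/day.
Duration = 158 / 6.15 = 25.691 ≈ 25.7 days.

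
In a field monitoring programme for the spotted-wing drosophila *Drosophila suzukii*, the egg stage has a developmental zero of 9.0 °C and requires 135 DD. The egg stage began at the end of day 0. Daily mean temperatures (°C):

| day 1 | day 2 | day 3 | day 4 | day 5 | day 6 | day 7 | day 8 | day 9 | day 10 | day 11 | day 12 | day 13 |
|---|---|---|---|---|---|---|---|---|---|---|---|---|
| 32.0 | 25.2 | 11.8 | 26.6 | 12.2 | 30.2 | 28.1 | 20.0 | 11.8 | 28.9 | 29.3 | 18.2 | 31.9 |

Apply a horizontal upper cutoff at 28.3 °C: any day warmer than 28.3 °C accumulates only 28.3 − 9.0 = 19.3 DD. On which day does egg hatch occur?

day 11

Daily DD above 9.0 °C (capped at 19.3): 19.3, 16.2, 2.8, 17.6, 3.2, 19.3, 19.1, 11.0, 2.8, 19.3, 19.3, 9.2, 19.3.
Cumulative: 19.3, 35.5, 38.3, 55.9, 59.1, 78.4, 97.5, 108.5, 111.3, 130.6, 149.9, 159.1, 178.4.
The total first reaches 135 DD on day 11.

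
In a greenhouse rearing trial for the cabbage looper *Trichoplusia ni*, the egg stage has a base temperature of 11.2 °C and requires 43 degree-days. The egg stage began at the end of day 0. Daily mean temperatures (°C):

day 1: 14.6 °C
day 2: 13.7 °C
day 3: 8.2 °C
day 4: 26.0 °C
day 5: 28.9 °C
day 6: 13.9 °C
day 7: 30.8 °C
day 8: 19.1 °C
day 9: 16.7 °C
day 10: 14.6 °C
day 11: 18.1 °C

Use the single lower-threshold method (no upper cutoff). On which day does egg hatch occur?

day 7

Daily DD above 11.2 °C: 3.4, 2.5, 0.0, 14.8, 17.7, 2.7, 19.6, 7.9, 5.5, 3.4, 6.9.
Cumulative: 3.4, 5.9, 5.9, 20.7, 38.4, 41.1, 60.7, 68.6, 74.1, 77.5, 84.4.
The total first reaches 43 DD on day 7.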